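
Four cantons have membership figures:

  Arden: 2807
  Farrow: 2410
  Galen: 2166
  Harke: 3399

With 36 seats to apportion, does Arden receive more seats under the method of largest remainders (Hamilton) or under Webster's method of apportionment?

Hamilton: Arden 10, Farrow 8, Galen 7, Harke 11.
Webster: Arden 9, Farrow 8, Galen 7, Harke 12.
Arden gets 10 under Hamilton and 9 under Webster.

Hamilton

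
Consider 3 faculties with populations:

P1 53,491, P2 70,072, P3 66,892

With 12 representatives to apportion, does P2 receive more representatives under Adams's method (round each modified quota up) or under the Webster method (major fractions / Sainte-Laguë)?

Adams: P1 4, P2 4, P3 4.
Webster: P1 3, P2 5, P3 4.
P2 gets 4 under Adams and 5 under Webster.

Webster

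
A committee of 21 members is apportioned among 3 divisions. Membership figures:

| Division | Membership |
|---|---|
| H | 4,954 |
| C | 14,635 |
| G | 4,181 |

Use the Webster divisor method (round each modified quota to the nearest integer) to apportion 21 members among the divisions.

Standard divisor 23770/21 ≈ 1131.905; standard quotas: H 4.377, C 12.930, G 3.694.
Rounding to the nearest integer gives H 4, C 13, G 4 — total 21, matching the house size, so no adjustment is needed.

H 4; C 13; G 4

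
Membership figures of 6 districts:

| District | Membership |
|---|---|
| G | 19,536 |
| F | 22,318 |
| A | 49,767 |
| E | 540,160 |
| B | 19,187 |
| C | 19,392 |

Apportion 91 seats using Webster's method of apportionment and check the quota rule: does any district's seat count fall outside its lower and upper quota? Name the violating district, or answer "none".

E

Standard quotas: G 2.652, F 3.030, A 6.756, E 73.326, B 2.605, C 2.632.
Webster allocation: G 3, F 3, A 7, E 72, B 3, C 3.
E has quota 73.326 (lower 73, upper 74) but receives 72 — outside the quota interval.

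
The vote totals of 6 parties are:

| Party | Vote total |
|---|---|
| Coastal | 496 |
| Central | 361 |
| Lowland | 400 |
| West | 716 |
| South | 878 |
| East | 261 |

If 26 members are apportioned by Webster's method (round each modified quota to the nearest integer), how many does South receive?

Standard divisor 3112/26 ≈ 119.692; standard quotas: Coastal 4.144, Central 3.016, Lowland 3.342, West 5.982, South 7.335, East 2.181.
Rounding to the nearest integer gives 4, 3, 3, 6, 7, 2 = 25 seats, so the divisor must be adjusted.
With modified divisor 116: modified quotas Coastal 4.276, Central 3.112, Lowland 3.448, West 6.172, South 7.569, East 2.250.
Rounding to the nearest integer: Coastal 4, Central 3, Lowland 3, West 6, South 8, East 2 (total 26).
South receives 8.

8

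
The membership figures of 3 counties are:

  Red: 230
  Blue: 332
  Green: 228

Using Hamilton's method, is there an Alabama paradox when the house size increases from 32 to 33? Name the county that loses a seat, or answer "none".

At 32 seats: Red 9, Blue 14, Green 9.
At 33 seats: Red 10, Blue 14, Green 9.
No county's allocation decreased.

none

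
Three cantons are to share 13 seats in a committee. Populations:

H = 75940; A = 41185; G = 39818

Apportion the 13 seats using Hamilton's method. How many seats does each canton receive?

Total 156943; standard divisor 156943/13 ≈ 12072.538.
Standard quotas: H 6.2903, A 3.4115, G 3.2982.
Lower quotas: H 6, A 3, G 3 (sum 12, leaving 1 seat).
Remainders in descending order: A 0.4115, G 0.2982, H 0.2903.
Largest remainder: A receives the extra seat.

H=6; A=4; G=3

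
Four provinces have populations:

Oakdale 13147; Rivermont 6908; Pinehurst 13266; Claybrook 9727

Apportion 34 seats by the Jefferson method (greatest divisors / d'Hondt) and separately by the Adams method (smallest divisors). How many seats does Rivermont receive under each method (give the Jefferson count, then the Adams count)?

Jefferson: Oakdale 10, Rivermont 5, Pinehurst 11, Claybrook 8.
Adams: Oakdale 10, Rivermont 6, Pinehurst 10, Claybrook 8.
Rivermont gets 5 under Jefferson and 6 under Adams.

5 and 6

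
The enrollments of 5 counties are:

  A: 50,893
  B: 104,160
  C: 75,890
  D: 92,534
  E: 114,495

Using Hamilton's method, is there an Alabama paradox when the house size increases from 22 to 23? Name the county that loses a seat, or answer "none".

none

At 22 seats: A 2, B 5, C 4, D 5, E 6.
At 23 seats: A 3, B 5, C 4, D 5, E 6.
No county's allocation decreased.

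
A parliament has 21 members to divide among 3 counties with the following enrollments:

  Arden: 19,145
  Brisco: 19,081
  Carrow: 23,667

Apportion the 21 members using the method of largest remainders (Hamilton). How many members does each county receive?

The standard divisor is 61893/21 ≈ 2947.286.
Standard quotas: Arden 6.4958, Brisco 6.4741, Carrow 8.0301.
Lower quotas: Arden 6, Brisco 6, Carrow 8 (sum 20, leaving 1 seat).
Remainders in descending order: Arden 0.4958, Brisco 0.4741, Carrow 0.0301.
Largest remainder: Arden receives the extra seat.

Arden: 7, Brisco: 6, Carrow: 8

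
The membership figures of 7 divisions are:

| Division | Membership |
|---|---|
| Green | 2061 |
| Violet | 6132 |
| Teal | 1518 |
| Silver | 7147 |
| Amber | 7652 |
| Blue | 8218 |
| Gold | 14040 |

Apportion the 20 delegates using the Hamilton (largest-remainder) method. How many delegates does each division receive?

Green 1, Violet 3, Teal 1, Silver 3, Amber 3, Blue 3, Gold 6

Standard divisor: 46768 ÷ 20 ≈ 2338.4.
Standard quotas: Green 0.8814, Violet 2.6223, Teal 0.6492, Silver 3.0564, Amber 3.2723, Blue 3.5144, Gold 6.0041.
Lower quotas: Green 0, Violet 2, Teal 0, Silver 3, Amber 3, Blue 3, Gold 6 (sum 17, leaving 3 seats).
Remainders in descending order: Green 0.8814, Teal 0.6492, Violet 0.6223, Blue 0.5144, Amber 0.2723, Silver 0.0564, Gold 0.0041.
The surplus seats go to Green, Teal, Violet.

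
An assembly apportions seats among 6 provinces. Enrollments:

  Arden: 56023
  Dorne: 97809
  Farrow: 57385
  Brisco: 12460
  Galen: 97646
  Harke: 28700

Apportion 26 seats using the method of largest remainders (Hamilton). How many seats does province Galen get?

7

Standard divisor: 350023 ÷ 26 ≈ 13462.423.
Standard quotas: Arden 4.1614, Dorne 7.2653, Farrow 4.2626, Brisco 0.9255, Galen 7.2532, Harke 2.1319.
Lower quotas: Arden 4, Dorne 7, Farrow 4, Brisco 0, Galen 7, Harke 2 (sum 24, leaving 2 seats).
Remainders in descending order: Brisco 0.9255, Dorne 0.2653, Farrow 0.2626, Galen 0.2532, Arden 0.1614, Harke 0.1319.
Largest remainders: Brisco, Dorne receive the extra seats.
Galen receives 7.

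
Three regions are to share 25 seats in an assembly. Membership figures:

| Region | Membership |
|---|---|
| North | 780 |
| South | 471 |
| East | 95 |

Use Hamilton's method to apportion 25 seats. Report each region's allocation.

Total 1346; standard divisor 1346/25 ≈ 53.84.
Standard quotas: North 14.487, South 8.748, East 1.764.
Lower quotas: North 14, South 8, East 1 (sum 23, leaving 2 seats).
Remainders in descending order: East 0.764, South 0.748, North 0.487.
Largest remainders: East, South receive the extra seats.

North 14; South 9; East 2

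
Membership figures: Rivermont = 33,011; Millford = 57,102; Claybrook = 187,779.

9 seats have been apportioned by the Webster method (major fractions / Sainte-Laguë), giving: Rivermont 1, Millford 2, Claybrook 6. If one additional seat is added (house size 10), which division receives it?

Priority for the next seat is population ÷ (current seats + 0.5).
Priorities: Rivermont 22007.333, Millford 22840.800, Claybrook 28889.077.
Highest priority: Claybrook.

Claybrook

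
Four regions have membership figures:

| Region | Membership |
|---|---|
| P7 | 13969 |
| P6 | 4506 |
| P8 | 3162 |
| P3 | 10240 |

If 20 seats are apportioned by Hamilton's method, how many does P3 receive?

Total 31877; standard divisor 31877/20 ≈ 1593.85.
Standard quotas: P7 8.7643, P6 2.8271, P8 1.9839, P3 6.4247.
Lower quotas: P7 8, P6 2, P8 1, P3 6 (sum 17, leaving 3 seats).
Remainders in descending order: P8 0.9839, P6 0.8271, P7 0.7643, P3 0.4247.
Largest remainders: P8, P6, P7 receive the extra seats.
P3 receives 6.

6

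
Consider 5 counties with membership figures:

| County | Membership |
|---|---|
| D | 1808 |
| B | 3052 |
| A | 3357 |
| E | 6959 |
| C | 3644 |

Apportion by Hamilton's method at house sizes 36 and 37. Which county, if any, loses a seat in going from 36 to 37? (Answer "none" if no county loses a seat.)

D

At 36 seats: D 4, B 6, A 6, E 13, C 7.
At 37 seats: D 3, B 6, A 7, E 14, C 7.
D drops from 4 to 3.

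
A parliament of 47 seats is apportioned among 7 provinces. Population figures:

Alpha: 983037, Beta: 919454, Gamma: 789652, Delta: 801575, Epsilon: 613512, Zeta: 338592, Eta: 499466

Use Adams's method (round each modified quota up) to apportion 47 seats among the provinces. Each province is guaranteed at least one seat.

Standard divisor 4945288/47 ≈ 105218.894; standard quotas: Alpha 9.343, Beta 8.738, Gamma 7.505, Delta 7.618, Epsilon 5.831, Zeta 3.218, Eta 4.747.
Rounding up gives 10, 9, 8, 8, 6, 4, 5 = 50 seats, so the divisor must be adjusted.
With modified divisor 113700: modified quotas Alpha 8.646, Beta 8.087, Gamma 6.945, Delta 7.050, Epsilon 5.396, Zeta 2.978, Eta 4.393.
Rounding up: Alpha 9, Beta 9, Gamma 7, Delta 8, Epsilon 6, Zeta 3, Eta 5 (total 47).

Alpha 9; Beta 9; Gamma 7; Delta 8; Epsilon 6; Zeta 3; Eta 5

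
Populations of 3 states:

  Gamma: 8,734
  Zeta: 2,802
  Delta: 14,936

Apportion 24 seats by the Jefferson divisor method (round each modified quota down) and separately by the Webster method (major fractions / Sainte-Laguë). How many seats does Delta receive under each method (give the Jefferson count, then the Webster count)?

Jefferson: Gamma 8, Zeta 2, Delta 14.
Webster: Gamma 8, Zeta 3, Delta 13.
Delta gets 14 under Jefferson and 13 under Webster.

14 and 13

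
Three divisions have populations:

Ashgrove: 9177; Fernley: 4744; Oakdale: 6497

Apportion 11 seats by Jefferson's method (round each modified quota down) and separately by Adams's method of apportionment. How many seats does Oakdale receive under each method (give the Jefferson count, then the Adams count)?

4 and 3

Jefferson: Ashgrove 5, Fernley 2, Oakdale 4.
Adams: Ashgrove 5, Fernley 3, Oakdale 3.
Oakdale gets 4 under Jefferson and 3 under Adams.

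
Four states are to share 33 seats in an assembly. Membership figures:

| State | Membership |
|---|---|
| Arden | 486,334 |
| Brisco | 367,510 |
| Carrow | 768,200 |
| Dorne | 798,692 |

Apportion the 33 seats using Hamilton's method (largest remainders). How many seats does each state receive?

Arden: 7, Brisco: 5, Carrow: 10, Dorne: 11

Total 2420736; standard divisor 2420736/33 ≈ 73355.636.
Standard quotas: Arden 6.6298, Brisco 5.0100, Carrow 10.4723, Dorne 10.8879.
Lower quotas: Arden 6, Brisco 5, Carrow 10, Dorne 10 (sum 31, leaving 2 seats).
Remainders in descending order: Dorne 0.8879, Arden 0.6298, Carrow 0.4723, Brisco 0.0100.
Largest remainders: Dorne, Arden receive the extra seats.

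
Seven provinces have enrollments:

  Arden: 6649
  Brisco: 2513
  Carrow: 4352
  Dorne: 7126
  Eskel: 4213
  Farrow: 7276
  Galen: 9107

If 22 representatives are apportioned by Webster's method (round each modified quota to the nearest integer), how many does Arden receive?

4

Standard divisor 41236/22 ≈ 1874.364; standard quotas: Arden 3.547, Brisco 1.341, Carrow 2.322, Dorne 3.802, Eskel 2.248, Farrow 3.882, Galen 4.859.
Rounding to the nearest integer gives Arden 4, Brisco 1, Carrow 2, Dorne 4, Eskel 2, Farrow 4, Galen 5 — total 22, matching the house size, so no adjustment is needed.
Arden receives 4.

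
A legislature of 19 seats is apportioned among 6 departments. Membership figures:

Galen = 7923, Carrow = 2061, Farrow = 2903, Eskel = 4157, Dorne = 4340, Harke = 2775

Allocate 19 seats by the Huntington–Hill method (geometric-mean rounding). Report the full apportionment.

With divisor 1238: modified quotas Galen 6.400, Carrow 1.665, Farrow 2.345, Eskel 3.358, Dorne 3.506, Harke 2.242.
Geometric-mean thresholds: Galen √(6·7)=6.481, Carrow √(1·2)=1.414, Farrow √(2·3)=2.449, Eskel √(3·4)=3.464, Dorne √(3·4)=3.464, Harke √(2·3)=2.449.
Each quota rounded against its threshold gives Galen 6, Carrow 2, Farrow 2, Eskel 3, Dorne 4, Harke 2 (total 19).

Galen 6; Carrow 2; Farrow 2; Eskel 3; Dorne 4; Harke 2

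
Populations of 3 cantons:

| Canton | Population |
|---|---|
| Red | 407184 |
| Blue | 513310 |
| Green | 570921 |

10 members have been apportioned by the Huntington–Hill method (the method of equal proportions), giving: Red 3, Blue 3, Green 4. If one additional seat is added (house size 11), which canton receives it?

Blue

Priority for the next seat is population ÷ (√(s·(s+1))).
Priorities: Red 117543.896, Blue 148179.833, Green 127661.817.
Highest priority: Blue.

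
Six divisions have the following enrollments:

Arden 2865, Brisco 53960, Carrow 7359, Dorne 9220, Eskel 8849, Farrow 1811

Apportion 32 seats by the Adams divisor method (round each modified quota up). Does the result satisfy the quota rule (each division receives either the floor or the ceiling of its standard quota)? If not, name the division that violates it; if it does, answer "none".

Standard quotas: Arden 1.091, Brisco 20.541, Carrow 2.801, Dorne 3.510, Eskel 3.368, Farrow 0.689.
Adams allocation: Arden 1, Brisco 19, Carrow 3, Dorne 4, Eskel 4, Farrow 1.
Brisco has quota 20.541 (lower 20, upper 21) but receives 19 — outside the quota interval.

Brisco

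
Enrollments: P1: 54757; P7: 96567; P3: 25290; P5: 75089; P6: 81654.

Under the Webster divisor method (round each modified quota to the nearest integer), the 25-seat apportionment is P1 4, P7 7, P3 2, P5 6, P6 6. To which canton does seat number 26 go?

P7

Priority for the next seat is population ÷ (current seats + 0.5).
Priorities: P1 12168.222, P7 12875.600, P3 10116.000, P5 11552.154, P6 12562.154.
Highest priority: P7.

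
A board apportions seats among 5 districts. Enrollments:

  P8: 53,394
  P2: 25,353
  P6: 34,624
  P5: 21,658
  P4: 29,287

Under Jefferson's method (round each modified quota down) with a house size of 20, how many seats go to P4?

Standard divisor 164316/20 ≈ 8215.8; standard quotas: P8 6.499, P2 3.086, P6 4.214, P5 2.636, P4 3.565.
Rounding down gives 6, 3, 4, 2, 3 = 18 seats, so the divisor must be adjusted.
With modified divisor 7270: modified quotas P8 7.344, P2 3.487, P6 4.763, P5 2.979, P4 4.028.
Rounding down: P8 7, P2 3, P6 4, P5 2, P4 4 (total 20).
P4 receives 4.

4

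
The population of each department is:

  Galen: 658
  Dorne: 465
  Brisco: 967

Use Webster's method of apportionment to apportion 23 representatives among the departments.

Standard divisor 2090/23 ≈ 90.87; standard quotas: Galen 7.241, Dorne 5.117, Brisco 10.642.
Rounding to the nearest integer gives Galen 7, Dorne 5, Brisco 11 — total 23, matching the house size, so no adjustment is needed.

Galen: 7; Dorne: 5; Brisco: 11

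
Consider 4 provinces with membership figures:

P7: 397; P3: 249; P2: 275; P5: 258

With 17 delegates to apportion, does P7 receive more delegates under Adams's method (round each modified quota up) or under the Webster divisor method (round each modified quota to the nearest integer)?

Adams: P7 5, P3 4, P2 4, P5 4.
Webster: P7 6, P3 3, P2 4, P5 4.
P7 gets 5 under Adams and 6 under Webster.

Webster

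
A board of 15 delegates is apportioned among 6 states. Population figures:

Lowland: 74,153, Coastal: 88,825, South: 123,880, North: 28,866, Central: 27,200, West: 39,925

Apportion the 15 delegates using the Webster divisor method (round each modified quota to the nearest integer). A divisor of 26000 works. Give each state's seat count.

With modified divisor 26000: modified quotas Lowland 2.852, Coastal 3.416, South 4.765, North 1.110, Central 1.046, West 1.536.
Rounding to the nearest integer: Lowland 3, Coastal 3, South 5, North 1, Central 1, West 2 (total 15).

Lowland 3, Coastal 3, South 5, North 1, Central 1, West 2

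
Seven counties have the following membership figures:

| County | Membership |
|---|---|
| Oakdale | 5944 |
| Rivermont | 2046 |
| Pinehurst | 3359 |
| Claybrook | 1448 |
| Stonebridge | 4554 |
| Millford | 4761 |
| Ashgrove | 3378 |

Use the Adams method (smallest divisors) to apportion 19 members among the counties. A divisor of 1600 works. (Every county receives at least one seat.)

Oakdale=4; Rivermont=2; Pinehurst=3; Claybrook=1; Stonebridge=3; Millford=3; Ashgrove=3

With modified divisor 1600: modified quotas Oakdale 3.715, Rivermont 1.279, Pinehurst 2.099, Claybrook 0.905, Stonebridge 2.846, Millford 2.976, Ashgrove 2.111.
Rounding up: Oakdale 4, Rivermont 2, Pinehurst 3, Claybrook 1, Stonebridge 3, Millford 3, Ashgrove 3 (total 19).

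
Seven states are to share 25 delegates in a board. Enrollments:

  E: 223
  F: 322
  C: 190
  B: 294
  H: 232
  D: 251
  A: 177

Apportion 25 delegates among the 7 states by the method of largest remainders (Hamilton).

E=3; F=5; C=3; B=4; H=3; D=4; A=3

Total 1689; standard divisor 1689/25 ≈ 67.56.
Standard quotas: E 3.301, F 4.766, C 2.812, B 4.352, H 3.434, D 3.715, A 2.620.
Lower quotas: E 3, F 4, C 2, B 4, H 3, D 3, A 2 (sum 21, leaving 4 seats).
Remainders in descending order: C 0.812, F 0.766, D 0.715, A 0.620, H 0.434, B 0.352, E 0.301.
Largest remainders: C, F, D, A receive the extra seats.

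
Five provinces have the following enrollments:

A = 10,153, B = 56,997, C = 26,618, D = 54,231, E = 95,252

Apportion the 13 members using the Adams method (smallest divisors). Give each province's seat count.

A 1, B 3, C 2, D 3, E 4

Standard divisor 243251/13 ≈ 18711.615; standard quotas: A 0.543, B 3.046, C 1.423, D 2.898, E 5.091.
Rounding up gives 1, 4, 2, 3, 6 = 16 seats, so the divisor must be adjusted.
With modified divisor 25200: modified quotas A 0.403, B 2.262, C 1.056, D 2.152, E 3.780.
Rounding up: A 1, B 3, C 2, D 3, E 4 (total 13).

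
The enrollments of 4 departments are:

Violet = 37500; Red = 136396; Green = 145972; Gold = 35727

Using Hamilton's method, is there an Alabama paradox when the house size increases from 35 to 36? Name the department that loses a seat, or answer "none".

At 35 seats: Violet 4, Red 13, Green 14, Gold 4.
At 36 seats: Violet 4, Red 14, Green 15, Gold 3.
Gold drops from 4 to 3.

Gold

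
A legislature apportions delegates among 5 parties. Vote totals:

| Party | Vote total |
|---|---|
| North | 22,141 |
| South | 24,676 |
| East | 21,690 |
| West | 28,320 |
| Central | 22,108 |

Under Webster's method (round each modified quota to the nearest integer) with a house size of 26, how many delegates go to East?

Standard divisor 118935/26 ≈ 4574.423; standard quotas: North 4.840, South 5.394, East 4.742, West 6.191, Central 4.833.
Rounding to the nearest integer gives North 5, South 5, East 5, West 6, Central 5 — total 26, matching the house size, so no adjustment is needed.
East receives 5.

5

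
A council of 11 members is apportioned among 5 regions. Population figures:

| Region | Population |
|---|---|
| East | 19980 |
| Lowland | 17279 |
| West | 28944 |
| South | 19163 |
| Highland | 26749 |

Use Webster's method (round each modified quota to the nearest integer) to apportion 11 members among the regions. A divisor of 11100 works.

With modified divisor 11100: modified quotas East 1.800, Lowland 1.557, West 2.608, South 1.726, Highland 2.410.
Rounding to the nearest integer: East 2, Lowland 2, West 3, South 2, Highland 2 (total 11).

East: 2, Lowland: 2, West: 3, South: 2, Highland: 2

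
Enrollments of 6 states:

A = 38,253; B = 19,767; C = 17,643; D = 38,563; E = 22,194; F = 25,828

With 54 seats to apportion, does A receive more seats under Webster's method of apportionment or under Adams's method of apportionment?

Webster: A 13, B 7, C 6, D 13, E 7, F 8.
Adams: A 12, B 7, C 6, D 13, E 7, F 9.
A gets 13 under Webster and 12 under Adams.

Webster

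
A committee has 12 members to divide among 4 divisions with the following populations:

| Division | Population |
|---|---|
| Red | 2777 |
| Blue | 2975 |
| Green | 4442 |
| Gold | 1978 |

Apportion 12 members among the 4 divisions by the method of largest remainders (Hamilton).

Red 3, Blue 3, Green 4, Gold 2

The standard divisor is 12172/12 ≈ 1014.333.
Standard quotas: Red 2.738, Blue 2.933, Green 4.379, Gold 1.950.
Lower quotas: Red 2, Blue 2, Green 4, Gold 1 (sum 9, leaving 3 seats).
Remainders in descending order: Gold 0.950, Blue 0.933, Red 0.738, Green 0.379.
The surplus seats go to Gold, Blue, Red.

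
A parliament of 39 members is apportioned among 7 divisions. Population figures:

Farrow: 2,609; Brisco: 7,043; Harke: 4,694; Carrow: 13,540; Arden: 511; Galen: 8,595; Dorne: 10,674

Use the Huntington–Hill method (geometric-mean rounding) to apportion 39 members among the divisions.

Farrow 2, Brisco 6, Harke 4, Carrow 11, Arden 1, Galen 7, Dorne 8

With divisor 1272: modified quotas Farrow 2.051, Brisco 5.537, Harke 3.690, Carrow 10.645, Arden 0.402, Galen 6.757, Dorne 8.392.
Geometric-mean thresholds: Farrow √(2·3)=2.449, Brisco √(5·6)=5.477, Harke √(3·4)=3.464, Carrow √(10·11)=10.488, Arden (min 1), Galen √(6·7)=6.481, Dorne √(8·9)=8.485.
Each quota rounded against its threshold gives Farrow 2, Brisco 6, Harke 4, Carrow 11, Arden 1, Galen 7, Dorne 8 (total 39).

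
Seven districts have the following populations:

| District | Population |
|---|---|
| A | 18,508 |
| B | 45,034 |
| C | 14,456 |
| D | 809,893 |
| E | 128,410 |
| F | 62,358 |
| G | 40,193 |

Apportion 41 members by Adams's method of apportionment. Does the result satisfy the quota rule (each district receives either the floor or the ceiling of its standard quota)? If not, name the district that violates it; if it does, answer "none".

D

Standard quotas: A 0.678, B 1.650, C 0.530, D 29.678, E 4.706, F 2.285, G 1.473.
Adams allocation: A 1, B 2, C 1, D 27, E 5, F 3, G 2.
D has quota 29.678 (lower 29, upper 30) but receives 27 — outside the quota interval.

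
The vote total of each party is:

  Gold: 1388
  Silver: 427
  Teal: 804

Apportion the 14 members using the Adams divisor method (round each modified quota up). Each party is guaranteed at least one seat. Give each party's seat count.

Standard divisor 2619/14 ≈ 187.071; standard quotas: Gold 7.420, Silver 2.283, Teal 4.298.
Rounding up gives 8, 3, 5 = 16 seats, so the divisor must be adjusted.
With modified divisor 210: modified quotas Gold 6.610, Silver 2.033, Teal 3.829.
Rounding up: Gold 7, Silver 3, Teal 4 (total 14).

Gold 7, Silver 3, Teal 4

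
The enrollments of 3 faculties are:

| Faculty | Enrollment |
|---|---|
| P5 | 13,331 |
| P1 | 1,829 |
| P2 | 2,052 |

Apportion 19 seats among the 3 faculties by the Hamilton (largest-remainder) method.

The standard divisor is 17212/19 ≈ 905.895.
Standard quotas: P5 14.7158, P1 2.0190, P2 2.2652.
Lower quotas: P5 14, P1 2, P2 2 (sum 18, leaving 1 seat).
Remainders in descending order: P5 0.7158, P2 0.2652, P1 0.0190.
The surplus seat goes to P5.

P5 15, P1 2, P2 2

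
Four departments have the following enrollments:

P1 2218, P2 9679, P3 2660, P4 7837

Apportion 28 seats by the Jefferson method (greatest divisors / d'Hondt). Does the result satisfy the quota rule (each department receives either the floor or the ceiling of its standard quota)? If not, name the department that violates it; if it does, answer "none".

none

Standard quotas: P1 2.773, P2 12.102, P3 3.326, P4 9.799.
Jefferson allocation: P1 2, P2 13, P3 3, P4 10.
Every allocation lies between the lower and upper quota.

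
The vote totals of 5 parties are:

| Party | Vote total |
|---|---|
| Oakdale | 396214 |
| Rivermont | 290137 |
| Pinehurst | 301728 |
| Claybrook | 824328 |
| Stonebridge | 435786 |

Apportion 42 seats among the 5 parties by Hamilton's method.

The standard divisor is 2248193/42 ≈ 53528.405.
Standard quotas: Oakdale 7.4019, Rivermont 5.4202, Pinehurst 5.6368, Claybrook 15.3998, Stonebridge 8.1412.
Lower quotas: Oakdale 7, Rivermont 5, Pinehurst 5, Claybrook 15, Stonebridge 8 (sum 40, leaving 2 seats).
Remainders in descending order: Pinehurst 0.6368, Rivermont 0.4202, Oakdale 0.4019, Claybrook 0.3998, Stonebridge 0.1412.
Largest remainders: Pinehurst, Rivermont receive the extra seats.

Oakdale 7, Rivermont 6, Pinehurst 6, Claybrook 15, Stonebridge 8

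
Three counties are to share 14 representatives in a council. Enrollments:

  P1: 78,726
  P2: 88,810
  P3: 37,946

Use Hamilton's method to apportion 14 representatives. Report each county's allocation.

P1 5, P2 6, P3 3

Total 205482; standard divisor 205482/14 ≈ 14677.286.
Standard quotas: P1 5.3638, P2 6.0508, P3 2.5854.
Lower quotas: P1 5, P2 6, P3 2 (sum 13, leaving 1 seat).
Remainders in descending order: P3 0.5854, P1 0.3638, P2 0.0508.
Largest remainder: P3 receives the extra seat.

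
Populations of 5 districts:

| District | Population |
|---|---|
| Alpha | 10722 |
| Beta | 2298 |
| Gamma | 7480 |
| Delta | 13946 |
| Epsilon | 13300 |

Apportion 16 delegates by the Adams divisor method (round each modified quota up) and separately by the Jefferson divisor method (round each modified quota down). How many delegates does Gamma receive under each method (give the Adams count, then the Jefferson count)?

3 and 2

Adams: Alpha 4, Beta 1, Gamma 3, Delta 4, Epsilon 4.
Jefferson: Alpha 4, Beta 0, Gamma 2, Delta 5, Epsilon 5.
Gamma gets 3 under Adams and 2 under Jefferson.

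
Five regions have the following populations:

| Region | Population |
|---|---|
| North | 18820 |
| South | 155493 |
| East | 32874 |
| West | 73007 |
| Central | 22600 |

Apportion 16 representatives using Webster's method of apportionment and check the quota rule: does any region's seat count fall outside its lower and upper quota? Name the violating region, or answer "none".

none

Standard quotas: North 0.994, South 8.216, East 1.737, West 3.858, Central 1.194.
Webster allocation: North 1, South 8, East 2, West 4, Central 1.
Every allocation lies between the lower and upper quota.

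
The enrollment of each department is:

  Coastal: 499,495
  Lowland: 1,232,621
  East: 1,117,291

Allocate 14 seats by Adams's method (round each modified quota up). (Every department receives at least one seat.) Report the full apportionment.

Standard divisor 2849407/14 ≈ 203529.071; standard quotas: Coastal 2.454, Lowland 6.056, East 5.490.
Rounding up gives 3, 7, 6 = 16 seats, so the divisor must be adjusted.
With modified divisor 235000: modified quotas Coastal 2.126, Lowland 5.245, East 4.754.
Rounding up: Coastal 3, Lowland 6, East 5 (total 14).

Coastal: 3; Lowland: 6; East: 5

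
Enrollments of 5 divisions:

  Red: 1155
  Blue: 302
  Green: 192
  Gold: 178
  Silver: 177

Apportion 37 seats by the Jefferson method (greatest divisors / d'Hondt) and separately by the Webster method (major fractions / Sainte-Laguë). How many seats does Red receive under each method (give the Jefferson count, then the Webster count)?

22 and 21

Jefferson: Red 22, Blue 6, Green 3, Gold 3, Silver 3.
Webster: Red 21, Blue 6, Green 4, Gold 3, Silver 3.
Red gets 22 under Jefferson and 21 under Webster.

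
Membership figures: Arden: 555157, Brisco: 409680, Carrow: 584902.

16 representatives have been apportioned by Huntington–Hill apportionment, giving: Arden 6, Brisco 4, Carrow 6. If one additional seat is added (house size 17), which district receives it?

Priority for the next seat is population ÷ (√(s·(s+1))).
Priorities: Arden 85662.585, Brisco 91607.233, Carrow 90252.338.
Highest priority: Brisco.

Brisco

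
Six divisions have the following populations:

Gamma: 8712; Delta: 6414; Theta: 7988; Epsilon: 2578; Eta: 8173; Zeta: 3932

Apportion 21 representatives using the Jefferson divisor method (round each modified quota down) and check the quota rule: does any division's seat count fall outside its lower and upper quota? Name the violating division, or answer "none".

none

Standard quotas: Gamma 4.840, Delta 3.564, Theta 4.438, Epsilon 1.432, Eta 4.541, Zeta 2.185.
Jefferson allocation: Gamma 5, Delta 4, Theta 4, Epsilon 1, Eta 5, Zeta 2.
Every allocation lies between the lower and upper quota.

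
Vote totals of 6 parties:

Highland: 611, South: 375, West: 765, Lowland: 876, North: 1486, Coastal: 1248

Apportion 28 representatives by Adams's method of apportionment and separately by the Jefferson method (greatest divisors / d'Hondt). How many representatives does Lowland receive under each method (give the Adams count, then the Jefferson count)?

5 and 4

Adams: Highland 3, South 2, West 4, Lowland 5, North 8, Coastal 6.
Jefferson: Highland 3, South 2, West 4, Lowland 4, North 8, Coastal 7.
Lowland gets 5 under Adams and 4 under Jefferson.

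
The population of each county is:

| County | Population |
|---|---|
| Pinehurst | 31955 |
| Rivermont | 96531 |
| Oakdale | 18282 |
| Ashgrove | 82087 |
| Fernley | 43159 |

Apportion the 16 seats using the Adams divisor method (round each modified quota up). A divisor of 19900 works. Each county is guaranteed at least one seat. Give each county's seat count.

With modified divisor 19900: modified quotas Pinehurst 1.606, Rivermont 4.851, Oakdale 0.919, Ashgrove 4.125, Fernley 2.169.
Rounding up: Pinehurst 2, Rivermont 5, Oakdale 1, Ashgrove 5, Fernley 3 (total 16).

Pinehurst 2, Rivermont 5, Oakdale 1, Ashgrove 5, Fernley 3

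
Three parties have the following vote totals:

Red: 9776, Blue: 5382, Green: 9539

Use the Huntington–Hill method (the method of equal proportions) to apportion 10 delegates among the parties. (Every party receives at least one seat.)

With divisor 2475: modified quotas Red 3.950, Blue 2.175, Green 3.854.
Geometric-mean thresholds: Red √(3·4)=3.464, Blue √(2·3)=2.449, Green √(3·4)=3.464.
Each quota rounded against its threshold gives Red 4, Blue 2, Green 4 (total 10).

Red=4, Blue=2, Green=4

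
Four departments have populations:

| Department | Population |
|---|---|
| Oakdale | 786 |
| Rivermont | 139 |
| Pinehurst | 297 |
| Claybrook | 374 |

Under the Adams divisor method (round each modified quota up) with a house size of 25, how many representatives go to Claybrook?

6

Standard divisor 1596/25 ≈ 63.84; standard quotas: Oakdale 12.312, Rivermont 2.177, Pinehurst 4.652, Claybrook 5.858.
Rounding up gives 13, 3, 5, 6 = 27 seats, so the divisor must be adjusted.
With modified divisor 70.5: modified quotas Oakdale 11.149, Rivermont 1.972, Pinehurst 4.213, Claybrook 5.305.
Rounding up: Oakdale 12, Rivermont 2, Pinehurst 5, Claybrook 6 (total 25).
Claybrook receives 6.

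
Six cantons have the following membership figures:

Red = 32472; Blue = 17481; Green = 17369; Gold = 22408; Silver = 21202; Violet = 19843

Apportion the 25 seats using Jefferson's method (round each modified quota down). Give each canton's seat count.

Standard divisor 130775/25 ≈ 5231; standard quotas: Red 6.208, Blue 3.342, Green 3.320, Gold 4.284, Silver 4.053, Violet 3.793.
Rounding down gives 6, 3, 3, 4, 4, 3 = 23 seats, so the divisor must be adjusted.
With modified divisor 4600: modified quotas Red 7.059, Blue 3.800, Green 3.776, Gold 4.871, Silver 4.609, Violet 4.314.
Rounding down: Red 7, Blue 3, Green 3, Gold 4, Silver 4, Violet 4 (total 25).

Red 7, Blue 3, Green 3, Gold 4, Silver 4, Violet 4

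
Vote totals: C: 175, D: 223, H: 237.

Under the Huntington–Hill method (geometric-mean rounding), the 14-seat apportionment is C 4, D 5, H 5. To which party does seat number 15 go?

H

Priority for the next seat is population ÷ (√(s·(s+1))).
Priorities: C 39.131, D 40.714, H 43.270.
Highest priority: H.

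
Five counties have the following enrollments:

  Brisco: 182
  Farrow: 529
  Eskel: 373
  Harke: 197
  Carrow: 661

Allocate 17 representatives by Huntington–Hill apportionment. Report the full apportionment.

With divisor 119: modified quotas Brisco 1.529, Farrow 4.445, Eskel 3.134, Harke 1.655, Carrow 5.555.
Geometric-mean thresholds: Brisco √(1·2)=1.414, Farrow √(4·5)=4.472, Eskel √(3·4)=3.464, Harke √(1·2)=1.414, Carrow √(5·6)=5.477.
Each quota rounded against its threshold gives Brisco 2, Farrow 4, Eskel 3, Harke 2, Carrow 6 (total 17).

Brisco=2; Farrow=4; Eskel=3; Harke=2; Carrow=6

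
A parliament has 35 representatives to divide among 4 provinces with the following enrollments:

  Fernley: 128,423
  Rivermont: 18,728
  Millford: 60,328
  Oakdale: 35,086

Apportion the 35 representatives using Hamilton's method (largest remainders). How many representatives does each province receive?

Standard divisor: 242565 ÷ 35 ≈ 6930.429.
Standard quotas: Fernley 18.5303, Rivermont 2.7023, Millford 8.7048, Oakdale 5.0626.
Lower quotas: Fernley 18, Rivermont 2, Millford 8, Oakdale 5 (sum 33, leaving 2 seats).
Remainders in descending order: Millford 0.7048, Rivermont 0.7023, Fernley 0.5303, Oakdale 0.0626.
The surplus seats go to Millford, Rivermont.

Fernley 18, Rivermont 3, Millford 9, Oakdale 5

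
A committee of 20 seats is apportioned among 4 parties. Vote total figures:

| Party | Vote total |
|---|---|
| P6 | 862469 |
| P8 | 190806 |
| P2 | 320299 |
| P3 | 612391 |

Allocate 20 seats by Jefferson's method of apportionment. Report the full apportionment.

P6 9; P8 2; P2 3; P3 6

Standard divisor 1985965/20 ≈ 99298.25; standard quotas: P6 8.686, P8 1.922, P2 3.226, P3 6.167.
Rounding down gives 8, 1, 3, 6 = 18 seats, so the divisor must be adjusted.
With modified divisor 91400: modified quotas P6 9.436, P8 2.088, P2 3.504, P3 6.700.
Rounding down: P6 9, P8 2, P2 3, P3 6 (total 20).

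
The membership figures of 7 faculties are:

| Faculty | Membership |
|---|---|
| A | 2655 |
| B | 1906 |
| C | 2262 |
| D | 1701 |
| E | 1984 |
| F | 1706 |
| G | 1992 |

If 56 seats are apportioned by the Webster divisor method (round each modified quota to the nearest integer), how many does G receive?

Standard divisor 14206/56 ≈ 253.679; standard quotas: A 10.466, B 7.513, C 8.917, D 6.705, E 7.821, F 6.725, G 7.852.
Rounding to the nearest integer gives 10, 8, 9, 7, 8, 7, 8 = 57 seats, so the divisor must be adjusted.
With modified divisor 260: modified quotas A 10.212, B 7.331, C 8.700, D 6.542, E 7.631, F 6.562, G 7.662.
Rounding to the nearest integer: A 10, B 7, C 9, D 7, E 8, F 7, G 8 (total 56).
G receives 8.

8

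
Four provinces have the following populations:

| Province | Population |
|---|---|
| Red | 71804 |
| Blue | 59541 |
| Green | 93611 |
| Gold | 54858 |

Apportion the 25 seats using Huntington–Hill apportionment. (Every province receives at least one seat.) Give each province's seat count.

With divisor 11056: modified quotas Red 6.495, Blue 5.385, Green 8.467, Gold 4.962.
Geometric-mean thresholds: Red √(6·7)=6.481, Blue √(5·6)=5.477, Green √(8·9)=8.485, Gold √(4·5)=4.472.
Each quota rounded against its threshold gives Red 7, Blue 5, Green 8, Gold 5 (total 25).

Red: 7, Blue: 5, Green: 8, Gold: 5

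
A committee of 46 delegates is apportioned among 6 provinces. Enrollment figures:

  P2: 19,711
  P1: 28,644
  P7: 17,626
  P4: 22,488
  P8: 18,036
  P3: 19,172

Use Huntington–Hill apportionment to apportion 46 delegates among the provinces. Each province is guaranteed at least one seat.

With divisor 2725: modified quotas P2 7.233, P1 10.512, P7 6.468, P4 8.252, P8 6.619, P3 7.036.
Geometric-mean thresholds: P2 √(7·8)=7.483, P1 √(10·11)=10.488, P7 √(6·7)=6.481, P4 √(8·9)=8.485, P8 √(6·7)=6.481, P3 √(7·8)=7.483.
Each quota rounded against its threshold gives P2 7, P1 11, P7 6, P4 8, P8 7, P3 7 (total 46).

P2 7, P1 11, P7 6, P4 8, P8 7, P3 7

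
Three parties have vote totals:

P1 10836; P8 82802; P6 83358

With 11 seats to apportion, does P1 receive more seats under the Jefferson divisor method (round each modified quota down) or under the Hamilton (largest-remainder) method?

Jefferson: P1 0, P8 5, P6 6.
Hamilton: P1 1, P8 5, P6 5.
P1 gets 0 under Jefferson and 1 under Hamilton.

Hamilton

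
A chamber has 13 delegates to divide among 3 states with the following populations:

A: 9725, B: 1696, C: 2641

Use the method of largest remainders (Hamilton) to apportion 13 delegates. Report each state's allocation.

Standard divisor: 14062 ÷ 13 ≈ 1081.692.
Standard quotas: A 8.9905, B 1.5679, C 2.4415.
Lower quotas: A 8, B 1, C 2 (sum 11, leaving 2 seats).
Remainders in descending order: A 0.9905, B 0.5679, C 0.4415.
The surplus seats go to A, B.

A=9; B=2; C=2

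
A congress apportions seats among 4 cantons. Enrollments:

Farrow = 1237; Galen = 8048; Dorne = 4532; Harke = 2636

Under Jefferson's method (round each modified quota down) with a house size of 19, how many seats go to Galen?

Standard divisor 16453/19 ≈ 865.947; standard quotas: Farrow 1.428, Galen 9.294, Dorne 5.234, Harke 3.044.
Rounding down gives 1, 9, 5, 3 = 18 seats, so the divisor must be adjusted.
With modified divisor 800: modified quotas Farrow 1.546, Galen 10.060, Dorne 5.665, Harke 3.295.
Rounding down: Farrow 1, Galen 10, Dorne 5, Harke 3 (total 19).
Galen receives 10.

10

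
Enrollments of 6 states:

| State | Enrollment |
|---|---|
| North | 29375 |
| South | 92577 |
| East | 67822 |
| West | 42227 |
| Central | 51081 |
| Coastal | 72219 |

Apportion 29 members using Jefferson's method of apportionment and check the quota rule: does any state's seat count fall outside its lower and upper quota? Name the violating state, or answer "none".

Standard quotas: North 2.398, South 7.556, East 5.536, West 3.447, Central 4.169, Coastal 5.895.
Jefferson allocation: North 2, South 8, East 6, West 3, Central 4, Coastal 6.
Every allocation lies between the lower and upper quota.

none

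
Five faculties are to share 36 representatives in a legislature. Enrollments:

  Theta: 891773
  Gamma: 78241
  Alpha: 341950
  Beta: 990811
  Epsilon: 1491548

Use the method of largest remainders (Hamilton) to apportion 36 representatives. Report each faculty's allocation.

Theta=9; Gamma=1; Alpha=3; Beta=9; Epsilon=14

Standard divisor: 3794323 ÷ 36 ≈ 105397.861.
Standard quotas: Theta 8.4610, Gamma 0.7423, Alpha 3.2444, Beta 9.4007, Epsilon 14.1516.
Lower quotas: Theta 8, Gamma 0, Alpha 3, Beta 9, Epsilon 14 (sum 34, leaving 2 seats).
Remainders in descending order: Gamma 0.7423, Theta 0.4610, Beta 0.4007, Alpha 0.2444, Epsilon 0.1516.
The surplus seats go to Gamma, Theta.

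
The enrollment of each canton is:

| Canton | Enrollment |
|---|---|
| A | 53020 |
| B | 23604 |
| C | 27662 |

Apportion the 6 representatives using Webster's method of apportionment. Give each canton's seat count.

A: 3, B: 1, C: 2

Standard divisor 104286/6 ≈ 17381; standard quotas: A 3.050, B 1.358, C 1.592.
Rounding to the nearest integer gives A 3, B 1, C 2 — total 6, matching the house size, so no adjustment is needed.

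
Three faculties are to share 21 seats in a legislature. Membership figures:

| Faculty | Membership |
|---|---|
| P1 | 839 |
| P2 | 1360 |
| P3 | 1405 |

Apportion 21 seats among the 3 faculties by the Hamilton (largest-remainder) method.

P1 5; P2 8; P3 8

Standard divisor: 3604 ÷ 21 ≈ 171.619.
Standard quotas: P1 4.889, P2 7.925, P3 8.187.
Lower quotas: P1 4, P2 7, P3 8 (sum 19, leaving 2 seats).
Remainders in descending order: P2 0.925, P1 0.889, P3 0.187.
The surplus seats go to P2, P1.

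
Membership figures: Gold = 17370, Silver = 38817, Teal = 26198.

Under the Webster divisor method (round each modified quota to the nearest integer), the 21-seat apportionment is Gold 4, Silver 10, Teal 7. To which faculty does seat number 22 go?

Gold

Priority for the next seat is population ÷ (current seats + 0.5).
Priorities: Gold 3860.000, Silver 3696.857, Teal 3493.067.
Highest priority: Gold.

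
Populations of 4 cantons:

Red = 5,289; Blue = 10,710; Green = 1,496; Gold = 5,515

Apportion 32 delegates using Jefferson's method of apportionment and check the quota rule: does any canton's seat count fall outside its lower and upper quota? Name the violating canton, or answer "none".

Standard quotas: Red 7.355, Blue 14.894, Green 2.080, Gold 7.670.
Jefferson allocation: Red 7, Blue 15, Green 2, Gold 8.
Every allocation lies between the lower and upper quota.

none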